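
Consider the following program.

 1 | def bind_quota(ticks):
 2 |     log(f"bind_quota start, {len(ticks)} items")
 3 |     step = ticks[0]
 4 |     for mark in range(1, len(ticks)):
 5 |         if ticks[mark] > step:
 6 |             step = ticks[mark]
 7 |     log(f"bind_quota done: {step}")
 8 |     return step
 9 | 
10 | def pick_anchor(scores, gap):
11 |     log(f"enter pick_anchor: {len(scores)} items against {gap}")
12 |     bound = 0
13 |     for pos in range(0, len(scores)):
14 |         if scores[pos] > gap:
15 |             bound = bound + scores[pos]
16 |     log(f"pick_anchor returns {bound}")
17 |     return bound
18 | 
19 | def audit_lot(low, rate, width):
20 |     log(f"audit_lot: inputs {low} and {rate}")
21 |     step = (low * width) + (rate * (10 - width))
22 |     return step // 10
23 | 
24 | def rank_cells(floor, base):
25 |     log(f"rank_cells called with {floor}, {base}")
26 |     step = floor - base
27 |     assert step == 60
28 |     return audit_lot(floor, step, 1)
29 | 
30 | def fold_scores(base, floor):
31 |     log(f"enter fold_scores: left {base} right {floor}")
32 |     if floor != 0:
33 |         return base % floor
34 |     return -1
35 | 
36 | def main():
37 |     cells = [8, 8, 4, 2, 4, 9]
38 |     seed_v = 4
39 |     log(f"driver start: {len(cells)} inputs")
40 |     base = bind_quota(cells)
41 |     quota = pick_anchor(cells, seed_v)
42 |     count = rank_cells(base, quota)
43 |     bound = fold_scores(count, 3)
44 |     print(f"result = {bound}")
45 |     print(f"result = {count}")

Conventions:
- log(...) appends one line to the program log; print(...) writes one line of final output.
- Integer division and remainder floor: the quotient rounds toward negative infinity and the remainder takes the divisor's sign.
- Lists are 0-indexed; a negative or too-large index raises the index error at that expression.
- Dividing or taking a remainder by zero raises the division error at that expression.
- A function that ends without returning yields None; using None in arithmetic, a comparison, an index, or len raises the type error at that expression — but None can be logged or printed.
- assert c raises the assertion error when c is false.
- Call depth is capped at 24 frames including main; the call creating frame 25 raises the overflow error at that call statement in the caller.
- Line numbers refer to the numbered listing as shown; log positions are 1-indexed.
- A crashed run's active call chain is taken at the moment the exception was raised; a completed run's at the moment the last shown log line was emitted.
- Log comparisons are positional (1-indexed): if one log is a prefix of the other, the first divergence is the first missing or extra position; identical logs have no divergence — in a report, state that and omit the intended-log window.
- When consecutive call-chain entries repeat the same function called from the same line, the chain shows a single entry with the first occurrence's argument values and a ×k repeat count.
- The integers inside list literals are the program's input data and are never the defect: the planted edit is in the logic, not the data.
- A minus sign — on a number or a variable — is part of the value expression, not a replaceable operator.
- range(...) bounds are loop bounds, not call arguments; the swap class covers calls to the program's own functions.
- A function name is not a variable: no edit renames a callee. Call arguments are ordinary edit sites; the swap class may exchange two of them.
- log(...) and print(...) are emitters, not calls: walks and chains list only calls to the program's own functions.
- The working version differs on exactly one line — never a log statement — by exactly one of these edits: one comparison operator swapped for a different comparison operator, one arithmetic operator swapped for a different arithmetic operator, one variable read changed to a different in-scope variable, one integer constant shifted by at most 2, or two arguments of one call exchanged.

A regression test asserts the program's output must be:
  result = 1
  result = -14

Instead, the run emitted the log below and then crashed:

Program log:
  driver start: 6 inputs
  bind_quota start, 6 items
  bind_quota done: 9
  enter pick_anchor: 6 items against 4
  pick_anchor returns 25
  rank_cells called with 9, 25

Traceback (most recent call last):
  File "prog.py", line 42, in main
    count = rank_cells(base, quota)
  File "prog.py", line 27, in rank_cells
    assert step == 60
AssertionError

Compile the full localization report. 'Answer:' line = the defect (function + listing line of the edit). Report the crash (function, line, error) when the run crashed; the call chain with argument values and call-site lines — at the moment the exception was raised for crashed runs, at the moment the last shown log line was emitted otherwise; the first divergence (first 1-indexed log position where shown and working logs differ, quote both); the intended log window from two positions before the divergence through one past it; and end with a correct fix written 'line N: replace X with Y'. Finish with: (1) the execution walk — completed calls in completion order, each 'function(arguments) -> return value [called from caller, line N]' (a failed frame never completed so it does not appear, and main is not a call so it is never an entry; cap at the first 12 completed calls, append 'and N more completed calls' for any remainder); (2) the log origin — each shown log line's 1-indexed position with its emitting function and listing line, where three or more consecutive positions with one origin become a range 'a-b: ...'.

Answer: the defect is in rank_cells at line 27.
Core observation: A complete run would log 'audit_lot: inputs 9 and -16' next, but this one stopped at 6 lines.
Crash: rank_cells, line 27, AssertionError.
Call chain: main -> rank_cells(9, 25) (called at line 42).
First divergence: position 7 (shown log ended at 6 lines; the working version continues: 'audit_lot: inputs 9 and -16').
Intended log window:
  5: pick_anchor returns 25
  6: rank_cells called with 9, 25
  7: audit_lot: inputs 9 and -16
  8: enter fold_scores: left -14 right 3
Execution walk:
  bind_quota([8, 8, 4, 2, 4, 9]) -> 9  [called from main, line 40]
  pick_anchor([8, 8, 4, 2, 4, 9], 4) -> 25  [called from main, line 41]
Log origin:
  1: from main, line 39
  2: from bind_quota, line 2
  3: from bind_quota, line 7
  4: from pick_anchor, line 11
  5: from pick_anchor, line 16
  6: from rank_cells, line 25
A correct fix: line 27: replace `==` with `<=`.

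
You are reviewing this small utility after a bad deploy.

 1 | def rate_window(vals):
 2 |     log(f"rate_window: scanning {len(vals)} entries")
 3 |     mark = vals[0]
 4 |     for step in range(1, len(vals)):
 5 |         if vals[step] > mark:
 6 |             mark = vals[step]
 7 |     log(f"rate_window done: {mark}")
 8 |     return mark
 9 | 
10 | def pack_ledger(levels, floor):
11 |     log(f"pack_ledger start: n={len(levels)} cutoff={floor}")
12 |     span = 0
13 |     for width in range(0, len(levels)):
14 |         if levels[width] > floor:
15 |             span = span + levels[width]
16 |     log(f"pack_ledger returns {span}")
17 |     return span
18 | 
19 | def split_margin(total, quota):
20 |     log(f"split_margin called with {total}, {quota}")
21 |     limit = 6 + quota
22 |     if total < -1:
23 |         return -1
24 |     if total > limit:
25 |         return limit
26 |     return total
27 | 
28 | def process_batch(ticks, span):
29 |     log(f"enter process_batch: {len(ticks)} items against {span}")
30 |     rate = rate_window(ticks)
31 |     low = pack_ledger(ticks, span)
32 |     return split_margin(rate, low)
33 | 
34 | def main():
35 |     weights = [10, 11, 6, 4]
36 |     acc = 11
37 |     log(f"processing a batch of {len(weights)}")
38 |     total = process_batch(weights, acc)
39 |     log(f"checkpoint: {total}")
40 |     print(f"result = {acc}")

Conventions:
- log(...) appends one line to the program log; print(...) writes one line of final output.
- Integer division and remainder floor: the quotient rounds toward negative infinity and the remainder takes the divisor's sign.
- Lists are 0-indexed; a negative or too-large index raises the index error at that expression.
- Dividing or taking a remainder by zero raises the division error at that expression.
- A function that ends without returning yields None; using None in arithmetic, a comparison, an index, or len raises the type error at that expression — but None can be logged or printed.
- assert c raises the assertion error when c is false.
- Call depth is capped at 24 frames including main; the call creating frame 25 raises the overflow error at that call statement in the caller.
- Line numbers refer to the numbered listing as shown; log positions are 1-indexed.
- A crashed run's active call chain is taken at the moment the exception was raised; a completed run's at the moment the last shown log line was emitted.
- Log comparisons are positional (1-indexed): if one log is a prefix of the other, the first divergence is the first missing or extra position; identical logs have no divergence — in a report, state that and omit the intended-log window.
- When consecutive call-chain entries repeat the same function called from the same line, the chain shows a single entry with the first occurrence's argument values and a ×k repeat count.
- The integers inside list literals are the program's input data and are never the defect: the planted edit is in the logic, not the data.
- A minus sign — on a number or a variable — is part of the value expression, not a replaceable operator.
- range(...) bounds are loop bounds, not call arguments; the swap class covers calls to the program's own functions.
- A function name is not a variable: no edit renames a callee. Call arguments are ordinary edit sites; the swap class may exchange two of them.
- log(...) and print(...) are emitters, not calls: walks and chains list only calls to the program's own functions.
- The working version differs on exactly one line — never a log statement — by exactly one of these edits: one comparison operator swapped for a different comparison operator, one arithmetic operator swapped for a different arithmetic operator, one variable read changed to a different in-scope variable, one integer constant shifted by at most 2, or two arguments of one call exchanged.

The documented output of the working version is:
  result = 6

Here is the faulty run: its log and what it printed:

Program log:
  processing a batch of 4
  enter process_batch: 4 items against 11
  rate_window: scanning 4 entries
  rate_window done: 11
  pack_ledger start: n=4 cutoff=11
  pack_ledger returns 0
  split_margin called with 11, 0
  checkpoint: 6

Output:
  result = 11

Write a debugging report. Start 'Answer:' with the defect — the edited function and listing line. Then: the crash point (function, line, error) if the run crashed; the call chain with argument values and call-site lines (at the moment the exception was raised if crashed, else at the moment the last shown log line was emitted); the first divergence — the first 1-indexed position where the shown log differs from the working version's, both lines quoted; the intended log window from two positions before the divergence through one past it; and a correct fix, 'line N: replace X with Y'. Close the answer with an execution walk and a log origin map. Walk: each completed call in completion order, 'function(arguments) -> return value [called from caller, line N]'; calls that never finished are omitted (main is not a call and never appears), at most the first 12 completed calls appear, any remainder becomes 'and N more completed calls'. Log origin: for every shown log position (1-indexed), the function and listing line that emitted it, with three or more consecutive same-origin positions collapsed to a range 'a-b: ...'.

Answer: the defect is in main at line 40.
Key fact: No log line changed; the fault shows up purely in the output.
Call chain: main.
First divergence: none (the log streams are identical).
Execution walk:
  rate_window([10, 11, 6, 4]) -> 11  [called from process_batch, line 30]
  pack_ledger([10, 11, 6, 4], 11) -> 0  [called from process_batch, line 31]
  split_margin(11, 0) -> 6  [called from process_batch, line 32]
  process_batch([10, 11, 6, 4], 11) -> 6  [called from main, line 38]
Log origin:
  1: logged in main at line 37
  2: logged in process_batch at line 29
  3: logged in rate_window at line 2
  4: logged in rate_window at line 7
  5: logged in pack_ledger at line 11
  6: logged in pack_ledger at line 16
  7: logged in split_margin at line 20
  8: logged in main at line 39
A correct fix: line 40: replace `acc` with `total`.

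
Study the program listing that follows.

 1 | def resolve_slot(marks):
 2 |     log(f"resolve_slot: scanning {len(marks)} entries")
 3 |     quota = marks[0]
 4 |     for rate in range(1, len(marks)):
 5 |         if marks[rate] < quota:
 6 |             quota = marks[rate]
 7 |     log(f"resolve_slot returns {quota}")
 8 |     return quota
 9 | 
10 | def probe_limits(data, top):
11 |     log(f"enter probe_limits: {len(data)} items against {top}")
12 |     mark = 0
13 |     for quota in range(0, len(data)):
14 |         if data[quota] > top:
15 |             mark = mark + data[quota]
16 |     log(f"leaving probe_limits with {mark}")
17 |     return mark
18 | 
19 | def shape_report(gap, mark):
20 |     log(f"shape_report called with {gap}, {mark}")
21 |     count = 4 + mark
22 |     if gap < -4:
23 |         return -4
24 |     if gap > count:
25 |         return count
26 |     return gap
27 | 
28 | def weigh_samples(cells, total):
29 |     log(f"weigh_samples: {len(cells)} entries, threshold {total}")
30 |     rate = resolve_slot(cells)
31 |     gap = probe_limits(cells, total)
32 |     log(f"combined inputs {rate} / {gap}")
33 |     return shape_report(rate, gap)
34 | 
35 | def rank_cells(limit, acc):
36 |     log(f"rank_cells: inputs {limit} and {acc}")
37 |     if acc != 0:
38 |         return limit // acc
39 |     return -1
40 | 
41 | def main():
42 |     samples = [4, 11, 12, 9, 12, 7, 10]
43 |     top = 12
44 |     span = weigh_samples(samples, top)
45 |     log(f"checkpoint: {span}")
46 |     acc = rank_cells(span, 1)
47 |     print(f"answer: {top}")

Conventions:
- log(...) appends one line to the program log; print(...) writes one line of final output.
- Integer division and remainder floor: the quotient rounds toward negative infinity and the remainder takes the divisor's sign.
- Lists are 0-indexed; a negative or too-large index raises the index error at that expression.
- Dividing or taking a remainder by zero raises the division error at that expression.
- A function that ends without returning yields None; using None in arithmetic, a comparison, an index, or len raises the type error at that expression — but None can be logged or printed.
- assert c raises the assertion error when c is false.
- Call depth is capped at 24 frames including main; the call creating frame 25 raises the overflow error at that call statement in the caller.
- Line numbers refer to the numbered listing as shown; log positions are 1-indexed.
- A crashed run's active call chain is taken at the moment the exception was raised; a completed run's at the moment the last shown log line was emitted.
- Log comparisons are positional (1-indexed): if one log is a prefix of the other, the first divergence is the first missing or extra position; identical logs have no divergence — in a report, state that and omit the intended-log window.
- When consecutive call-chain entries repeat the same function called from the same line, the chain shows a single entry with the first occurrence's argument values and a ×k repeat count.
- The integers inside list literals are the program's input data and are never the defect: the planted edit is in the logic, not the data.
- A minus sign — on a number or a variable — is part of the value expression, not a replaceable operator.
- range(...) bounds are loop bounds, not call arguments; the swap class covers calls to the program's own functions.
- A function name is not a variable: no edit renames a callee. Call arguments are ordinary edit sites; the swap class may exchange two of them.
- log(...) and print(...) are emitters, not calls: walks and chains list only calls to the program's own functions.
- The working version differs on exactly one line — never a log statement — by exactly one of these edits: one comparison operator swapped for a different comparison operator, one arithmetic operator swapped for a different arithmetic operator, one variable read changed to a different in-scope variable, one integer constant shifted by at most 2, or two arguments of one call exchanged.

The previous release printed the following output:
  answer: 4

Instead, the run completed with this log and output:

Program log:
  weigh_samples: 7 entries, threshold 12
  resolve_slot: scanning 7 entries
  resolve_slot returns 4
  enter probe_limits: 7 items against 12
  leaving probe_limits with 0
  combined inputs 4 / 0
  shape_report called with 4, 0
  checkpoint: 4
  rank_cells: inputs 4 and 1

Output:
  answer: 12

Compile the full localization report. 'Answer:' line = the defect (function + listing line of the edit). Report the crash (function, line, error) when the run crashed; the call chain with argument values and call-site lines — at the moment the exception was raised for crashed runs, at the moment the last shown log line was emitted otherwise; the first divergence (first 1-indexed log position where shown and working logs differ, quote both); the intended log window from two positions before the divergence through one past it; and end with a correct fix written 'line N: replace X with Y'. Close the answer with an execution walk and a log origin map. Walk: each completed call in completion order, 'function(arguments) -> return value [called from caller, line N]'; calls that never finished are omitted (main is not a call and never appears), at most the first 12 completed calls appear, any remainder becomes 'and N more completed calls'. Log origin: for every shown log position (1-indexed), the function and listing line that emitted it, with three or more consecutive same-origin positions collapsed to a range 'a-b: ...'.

Answer: the defect is in main at line 47.
Core observation: Nothing in the log betrays the bug — only the output does.
Call chain: main -> rank_cells(4, 1) (called at line 46).
First divergence: none — the logs agree in full.
Execution walk:
  resolve_slot([4, 11, 12, 9, 12, 7, 10]) -> 4  [called from weigh_samples, line 30]
  probe_limits([4, 11, 12, 9, 12, 7, 10], 12) -> 0  [called from weigh_samples, line 31]
  shape_report(4, 0) -> 4  [called from weigh_samples, line 33]
  weigh_samples([4, 11, 12, 9, 12, 7, 10], 12) -> 4  [called from main, line 44]
  rank_cells(4, 1) -> 4  [called from main, line 46]
Log line origins:
  1: emitted by weigh_samples (line 29)
  2: emitted by resolve_slot (line 2)
  3: emitted by resolve_slot (line 7)
  4: emitted by probe_limits (line 11)
  5: emitted by probe_limits (line 16)
  6: emitted by weigh_samples (line 32)
  7: emitted by shape_report (line 20)
  8: emitted by main (line 45)
  9: emitted by rank_cells (line 36)
A correct fix: line 47: replace `top` with `acc`.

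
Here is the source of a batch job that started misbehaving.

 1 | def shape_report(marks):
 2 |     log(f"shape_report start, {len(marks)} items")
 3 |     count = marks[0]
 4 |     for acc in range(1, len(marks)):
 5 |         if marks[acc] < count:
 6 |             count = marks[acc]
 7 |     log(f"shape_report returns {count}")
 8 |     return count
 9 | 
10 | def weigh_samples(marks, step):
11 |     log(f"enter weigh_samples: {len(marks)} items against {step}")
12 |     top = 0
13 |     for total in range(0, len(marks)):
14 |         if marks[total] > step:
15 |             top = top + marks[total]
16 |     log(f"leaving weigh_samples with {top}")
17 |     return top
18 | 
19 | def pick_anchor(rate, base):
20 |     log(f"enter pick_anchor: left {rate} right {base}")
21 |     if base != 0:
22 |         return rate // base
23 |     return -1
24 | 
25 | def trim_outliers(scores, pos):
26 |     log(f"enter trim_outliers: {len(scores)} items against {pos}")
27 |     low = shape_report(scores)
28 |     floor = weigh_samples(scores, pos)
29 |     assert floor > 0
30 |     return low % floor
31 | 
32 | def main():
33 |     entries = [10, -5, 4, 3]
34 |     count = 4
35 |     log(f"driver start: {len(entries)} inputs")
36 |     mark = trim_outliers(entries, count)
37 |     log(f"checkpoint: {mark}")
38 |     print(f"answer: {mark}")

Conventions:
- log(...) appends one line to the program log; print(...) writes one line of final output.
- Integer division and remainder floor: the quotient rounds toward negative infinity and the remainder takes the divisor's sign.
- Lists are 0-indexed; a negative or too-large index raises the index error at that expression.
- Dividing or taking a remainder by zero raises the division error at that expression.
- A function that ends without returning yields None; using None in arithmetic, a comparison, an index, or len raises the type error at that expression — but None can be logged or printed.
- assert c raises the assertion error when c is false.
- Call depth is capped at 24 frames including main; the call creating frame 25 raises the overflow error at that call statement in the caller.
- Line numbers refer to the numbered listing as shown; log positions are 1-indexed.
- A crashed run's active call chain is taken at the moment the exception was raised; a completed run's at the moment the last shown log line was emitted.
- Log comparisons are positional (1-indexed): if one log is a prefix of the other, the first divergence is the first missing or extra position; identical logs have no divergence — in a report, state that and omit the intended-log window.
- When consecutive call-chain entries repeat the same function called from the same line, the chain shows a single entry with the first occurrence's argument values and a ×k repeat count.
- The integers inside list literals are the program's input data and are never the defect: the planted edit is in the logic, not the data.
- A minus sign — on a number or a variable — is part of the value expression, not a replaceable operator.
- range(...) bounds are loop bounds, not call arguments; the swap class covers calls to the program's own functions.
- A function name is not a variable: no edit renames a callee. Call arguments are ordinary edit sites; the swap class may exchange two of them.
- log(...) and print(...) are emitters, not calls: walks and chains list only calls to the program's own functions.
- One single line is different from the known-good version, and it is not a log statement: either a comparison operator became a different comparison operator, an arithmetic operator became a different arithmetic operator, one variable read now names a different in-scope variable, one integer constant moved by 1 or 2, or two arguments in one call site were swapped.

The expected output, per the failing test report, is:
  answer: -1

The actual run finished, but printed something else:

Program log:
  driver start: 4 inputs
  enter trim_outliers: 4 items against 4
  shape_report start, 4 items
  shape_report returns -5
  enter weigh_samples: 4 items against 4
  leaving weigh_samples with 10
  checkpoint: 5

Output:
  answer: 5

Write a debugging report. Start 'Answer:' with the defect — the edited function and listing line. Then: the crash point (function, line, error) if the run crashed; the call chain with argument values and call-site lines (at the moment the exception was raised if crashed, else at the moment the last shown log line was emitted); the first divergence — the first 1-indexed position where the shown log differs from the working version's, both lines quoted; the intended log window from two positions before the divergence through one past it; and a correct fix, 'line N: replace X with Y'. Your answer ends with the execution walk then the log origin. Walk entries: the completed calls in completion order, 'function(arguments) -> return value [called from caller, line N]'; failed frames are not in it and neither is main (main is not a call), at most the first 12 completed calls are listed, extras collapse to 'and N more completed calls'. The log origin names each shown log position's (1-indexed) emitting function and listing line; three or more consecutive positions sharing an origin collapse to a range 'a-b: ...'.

Answer: the defect is in trim_outliers at line 30.
Core observation: At log position 7 the runs split — shown 'checkpoint: 5', but the working version logs 'checkpoint: -1'.
Call chain: main.
First divergence: position 7 — the shown line 'checkpoint: 5' should read 'checkpoint: -1'.
Intended log window:
  5: enter weigh_samples: 4 items against 4
  6: leaving weigh_samples with 10
  7: checkpoint: -1
Execution walk:
  shape_report([10, -5, 4, 3]) -> -5  [called from trim_outliers, line 27]
  weigh_samples([10, -5, 4, 3], 4) -> 10  [called from trim_outliers, line 28]
  trim_outliers([10, -5, 4, 3], 4) -> 5  [called from main, line 36]
Log origins:
  1 — main, line 35
  2 — trim_outliers, line 26
  3 — shape_report, line 2
  4 — shape_report, line 7
  5 — weigh_samples, line 11
  6 — weigh_samples, line 16
  7 — main, line 37
A correct fix: line 30: replace `%` with `//`.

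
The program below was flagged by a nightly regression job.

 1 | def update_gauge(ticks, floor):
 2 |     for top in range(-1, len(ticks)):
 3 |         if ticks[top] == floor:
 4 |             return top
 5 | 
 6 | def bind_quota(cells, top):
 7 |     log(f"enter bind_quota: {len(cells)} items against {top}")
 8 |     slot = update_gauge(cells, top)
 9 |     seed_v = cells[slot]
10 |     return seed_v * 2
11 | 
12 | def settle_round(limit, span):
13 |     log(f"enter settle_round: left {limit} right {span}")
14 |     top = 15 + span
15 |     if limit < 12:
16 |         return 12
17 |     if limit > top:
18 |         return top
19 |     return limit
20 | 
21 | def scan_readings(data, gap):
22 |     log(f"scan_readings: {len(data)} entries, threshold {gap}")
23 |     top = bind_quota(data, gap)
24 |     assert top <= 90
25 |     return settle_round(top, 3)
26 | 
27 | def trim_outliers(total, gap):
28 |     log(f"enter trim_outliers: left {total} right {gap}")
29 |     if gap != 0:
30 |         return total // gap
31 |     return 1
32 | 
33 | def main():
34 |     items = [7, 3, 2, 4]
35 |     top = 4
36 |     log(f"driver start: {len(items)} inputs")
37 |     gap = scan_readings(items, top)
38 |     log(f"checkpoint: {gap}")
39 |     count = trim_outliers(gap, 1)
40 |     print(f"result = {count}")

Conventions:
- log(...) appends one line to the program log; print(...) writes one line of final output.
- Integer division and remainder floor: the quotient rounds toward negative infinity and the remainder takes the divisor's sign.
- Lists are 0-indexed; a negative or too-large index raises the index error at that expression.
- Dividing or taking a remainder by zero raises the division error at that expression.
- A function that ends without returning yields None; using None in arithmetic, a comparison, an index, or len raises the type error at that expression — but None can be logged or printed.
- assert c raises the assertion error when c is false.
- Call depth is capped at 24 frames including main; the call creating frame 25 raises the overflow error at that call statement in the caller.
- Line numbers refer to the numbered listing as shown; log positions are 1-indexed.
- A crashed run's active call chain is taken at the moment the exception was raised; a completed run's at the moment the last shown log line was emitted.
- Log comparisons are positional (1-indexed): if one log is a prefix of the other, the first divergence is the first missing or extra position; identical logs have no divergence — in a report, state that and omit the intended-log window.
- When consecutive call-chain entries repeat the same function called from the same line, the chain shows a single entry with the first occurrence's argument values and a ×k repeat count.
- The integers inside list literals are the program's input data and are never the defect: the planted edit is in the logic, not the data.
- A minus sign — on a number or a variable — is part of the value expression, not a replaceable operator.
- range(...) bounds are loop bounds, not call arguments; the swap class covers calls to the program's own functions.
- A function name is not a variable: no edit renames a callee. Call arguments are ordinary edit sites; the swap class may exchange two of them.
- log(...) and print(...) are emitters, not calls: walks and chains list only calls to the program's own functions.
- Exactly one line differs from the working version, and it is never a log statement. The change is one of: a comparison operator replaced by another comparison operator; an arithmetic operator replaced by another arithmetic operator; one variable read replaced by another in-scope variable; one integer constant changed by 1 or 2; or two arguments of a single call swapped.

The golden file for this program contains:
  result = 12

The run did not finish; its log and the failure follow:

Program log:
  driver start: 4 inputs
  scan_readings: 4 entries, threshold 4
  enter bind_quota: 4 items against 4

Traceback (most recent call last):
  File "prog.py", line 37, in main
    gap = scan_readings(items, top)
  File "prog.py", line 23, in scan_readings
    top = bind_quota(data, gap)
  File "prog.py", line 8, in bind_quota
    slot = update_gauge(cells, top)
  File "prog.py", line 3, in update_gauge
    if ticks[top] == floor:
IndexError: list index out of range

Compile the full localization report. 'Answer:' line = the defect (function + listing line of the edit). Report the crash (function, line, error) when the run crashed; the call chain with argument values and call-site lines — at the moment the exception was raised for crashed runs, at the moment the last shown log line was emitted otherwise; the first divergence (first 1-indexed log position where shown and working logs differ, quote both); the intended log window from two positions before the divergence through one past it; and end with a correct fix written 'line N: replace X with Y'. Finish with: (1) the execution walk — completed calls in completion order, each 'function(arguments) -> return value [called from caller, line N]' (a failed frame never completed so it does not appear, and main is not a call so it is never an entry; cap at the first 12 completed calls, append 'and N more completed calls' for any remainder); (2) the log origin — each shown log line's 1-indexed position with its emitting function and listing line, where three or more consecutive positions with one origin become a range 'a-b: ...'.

Answer: the defect is in update_gauge at line 2.
The tell: A complete run would log 'enter settle_round: left 8 right 3' next, but this one stopped at 3 lines.
Crash: update_gauge, line 3, IndexError.
Call chain: main -> scan_readings([7, 3, 2, 4], 4) (called at line 37) -> bind_quota([7, 3, 2, 4], 4) (called at line 23) -> update_gauge([7, 3, 2, 4], 4) (called at line 8).
First divergence: position 4 — after 3 matching lines the faulty run goes silent; intended next line 'enter settle_round: left 8 right 3'.
Intended log window:
  2: scan_readings: 4 entries, threshold 4
  3: enter bind_quota: 4 items against 4
  4: enter settle_round: left 8 right 3
  5: checkpoint: 12
Execution walk:
  (no call completed)
Log line origins:
  1: from main, line 36
  2: from scan_readings, line 22
  3: from bind_quota, line 7
A correct fix: line 2: replace `-1` with `0`.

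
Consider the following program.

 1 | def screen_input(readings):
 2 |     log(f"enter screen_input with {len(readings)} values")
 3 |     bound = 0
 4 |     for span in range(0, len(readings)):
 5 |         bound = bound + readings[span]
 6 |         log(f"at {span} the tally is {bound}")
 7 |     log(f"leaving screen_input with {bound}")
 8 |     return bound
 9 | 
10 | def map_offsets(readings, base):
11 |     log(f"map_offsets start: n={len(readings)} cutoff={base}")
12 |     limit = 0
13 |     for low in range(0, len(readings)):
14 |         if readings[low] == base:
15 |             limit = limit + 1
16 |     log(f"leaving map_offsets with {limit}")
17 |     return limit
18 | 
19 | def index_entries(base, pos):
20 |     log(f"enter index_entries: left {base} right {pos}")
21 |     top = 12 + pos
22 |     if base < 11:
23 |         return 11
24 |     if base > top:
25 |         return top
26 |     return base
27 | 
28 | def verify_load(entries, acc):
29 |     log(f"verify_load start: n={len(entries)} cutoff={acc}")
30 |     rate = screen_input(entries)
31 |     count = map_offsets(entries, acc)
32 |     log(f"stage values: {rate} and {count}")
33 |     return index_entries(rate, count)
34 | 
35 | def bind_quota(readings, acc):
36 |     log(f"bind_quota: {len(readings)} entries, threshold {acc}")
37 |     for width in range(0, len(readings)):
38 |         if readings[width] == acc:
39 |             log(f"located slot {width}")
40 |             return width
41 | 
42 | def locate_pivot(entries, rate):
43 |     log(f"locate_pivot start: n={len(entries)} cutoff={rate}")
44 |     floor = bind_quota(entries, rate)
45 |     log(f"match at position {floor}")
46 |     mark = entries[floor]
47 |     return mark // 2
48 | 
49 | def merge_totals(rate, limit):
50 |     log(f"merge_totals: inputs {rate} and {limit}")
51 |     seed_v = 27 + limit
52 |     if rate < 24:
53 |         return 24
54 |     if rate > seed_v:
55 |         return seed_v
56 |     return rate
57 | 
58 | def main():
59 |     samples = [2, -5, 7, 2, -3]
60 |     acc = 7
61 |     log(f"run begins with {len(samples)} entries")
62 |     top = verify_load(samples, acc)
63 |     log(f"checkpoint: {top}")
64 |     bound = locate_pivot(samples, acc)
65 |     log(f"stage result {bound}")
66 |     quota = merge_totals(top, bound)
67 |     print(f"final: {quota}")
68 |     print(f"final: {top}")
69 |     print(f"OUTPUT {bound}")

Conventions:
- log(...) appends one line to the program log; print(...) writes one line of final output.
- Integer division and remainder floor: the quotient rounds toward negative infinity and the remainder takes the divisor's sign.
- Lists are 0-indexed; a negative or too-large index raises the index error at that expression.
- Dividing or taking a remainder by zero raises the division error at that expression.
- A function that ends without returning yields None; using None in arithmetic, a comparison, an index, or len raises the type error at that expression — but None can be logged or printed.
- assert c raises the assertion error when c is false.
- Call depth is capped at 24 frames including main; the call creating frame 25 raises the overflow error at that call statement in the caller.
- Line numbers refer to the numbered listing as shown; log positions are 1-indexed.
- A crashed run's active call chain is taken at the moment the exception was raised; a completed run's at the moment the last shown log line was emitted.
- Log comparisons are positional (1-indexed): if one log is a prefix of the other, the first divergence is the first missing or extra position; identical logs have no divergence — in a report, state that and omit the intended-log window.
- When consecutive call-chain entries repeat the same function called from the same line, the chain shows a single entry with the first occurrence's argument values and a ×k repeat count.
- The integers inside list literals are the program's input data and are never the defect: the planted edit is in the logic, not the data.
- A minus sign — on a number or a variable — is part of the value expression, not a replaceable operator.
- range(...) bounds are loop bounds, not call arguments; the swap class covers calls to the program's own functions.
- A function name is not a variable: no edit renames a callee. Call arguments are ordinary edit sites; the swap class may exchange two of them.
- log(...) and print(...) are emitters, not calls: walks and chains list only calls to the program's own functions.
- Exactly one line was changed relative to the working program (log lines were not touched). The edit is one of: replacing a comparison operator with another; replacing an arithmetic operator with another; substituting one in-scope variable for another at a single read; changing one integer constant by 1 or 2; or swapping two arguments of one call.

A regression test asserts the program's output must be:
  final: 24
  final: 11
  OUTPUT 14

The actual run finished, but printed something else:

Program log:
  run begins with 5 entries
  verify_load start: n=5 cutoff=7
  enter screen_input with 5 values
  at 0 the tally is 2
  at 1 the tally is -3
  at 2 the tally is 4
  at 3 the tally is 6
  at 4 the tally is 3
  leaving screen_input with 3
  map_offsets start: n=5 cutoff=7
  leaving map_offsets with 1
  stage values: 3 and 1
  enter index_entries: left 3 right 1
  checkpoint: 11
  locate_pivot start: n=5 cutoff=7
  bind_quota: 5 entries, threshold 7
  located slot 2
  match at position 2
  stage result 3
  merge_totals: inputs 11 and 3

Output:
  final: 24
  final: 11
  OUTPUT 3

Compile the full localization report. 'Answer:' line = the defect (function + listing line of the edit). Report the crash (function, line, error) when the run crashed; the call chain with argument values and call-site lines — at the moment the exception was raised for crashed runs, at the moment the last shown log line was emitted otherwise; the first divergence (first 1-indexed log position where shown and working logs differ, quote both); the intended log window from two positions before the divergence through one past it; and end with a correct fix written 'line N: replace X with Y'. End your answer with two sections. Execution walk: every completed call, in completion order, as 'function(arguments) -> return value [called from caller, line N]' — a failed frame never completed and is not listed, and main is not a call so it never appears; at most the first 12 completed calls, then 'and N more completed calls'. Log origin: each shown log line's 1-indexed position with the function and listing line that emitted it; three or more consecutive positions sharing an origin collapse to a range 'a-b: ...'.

Answer: the defect is in locate_pivot at line 47.
Key observation: The earliest visible damage is log position 19 — 'stage result 3' rather than the intended 'stage result 14'.
Call chain: main -> merge_totals(11, 3) (called at line 66).
First divergence: position 19; shown 'stage result 3' vs intended 'stage result 14'.
Intended log window:
  17: located slot 2
  18: match at position 2
  19: stage result 14
  20: merge_totals: inputs 11 and 14
Execution walk:
  screen_input([2, -5, 7, 2, -3]) -> 3  [called from verify_load, line 30]
  map_offsets([2, -5, 7, 2, -3], 7) -> 1  [called from verify_load, line 31]
  index_entries(3, 1) -> 11  [called from verify_load, line 33]
  verify_load([2, -5, 7, 2, -3], 7) -> 11  [called from main, line 62]
  bind_quota([2, -5, 7, 2, -3], 7) -> 2  [called from locate_pivot, line 44]
  locate_pivot([2, -5, 7, 2, -3], 7) -> 3  [called from main, line 64]
  merge_totals(11, 3) -> 24  [called from main, line 66]
Log origin:
  1 — main, line 61
  2 — verify_load, line 29
  3 — screen_input, line 2
  4-8 — screen_input, line 6
  9 — screen_input, line 7
  10 — map_offsets, line 11
  11 — map_offsets, line 16
  12 — verify_load, line 32
  13 — index_entries, line 20
  14 — main, line 63
  15 — locate_pivot, line 43
  16 — bind_quota, line 36
  17 — bind_quota, line 39
  18 — locate_pivot, line 45
  19 — main, line 65
  20 — merge_totals, line 50
A correct fix: line 47: replace `//` with `*`.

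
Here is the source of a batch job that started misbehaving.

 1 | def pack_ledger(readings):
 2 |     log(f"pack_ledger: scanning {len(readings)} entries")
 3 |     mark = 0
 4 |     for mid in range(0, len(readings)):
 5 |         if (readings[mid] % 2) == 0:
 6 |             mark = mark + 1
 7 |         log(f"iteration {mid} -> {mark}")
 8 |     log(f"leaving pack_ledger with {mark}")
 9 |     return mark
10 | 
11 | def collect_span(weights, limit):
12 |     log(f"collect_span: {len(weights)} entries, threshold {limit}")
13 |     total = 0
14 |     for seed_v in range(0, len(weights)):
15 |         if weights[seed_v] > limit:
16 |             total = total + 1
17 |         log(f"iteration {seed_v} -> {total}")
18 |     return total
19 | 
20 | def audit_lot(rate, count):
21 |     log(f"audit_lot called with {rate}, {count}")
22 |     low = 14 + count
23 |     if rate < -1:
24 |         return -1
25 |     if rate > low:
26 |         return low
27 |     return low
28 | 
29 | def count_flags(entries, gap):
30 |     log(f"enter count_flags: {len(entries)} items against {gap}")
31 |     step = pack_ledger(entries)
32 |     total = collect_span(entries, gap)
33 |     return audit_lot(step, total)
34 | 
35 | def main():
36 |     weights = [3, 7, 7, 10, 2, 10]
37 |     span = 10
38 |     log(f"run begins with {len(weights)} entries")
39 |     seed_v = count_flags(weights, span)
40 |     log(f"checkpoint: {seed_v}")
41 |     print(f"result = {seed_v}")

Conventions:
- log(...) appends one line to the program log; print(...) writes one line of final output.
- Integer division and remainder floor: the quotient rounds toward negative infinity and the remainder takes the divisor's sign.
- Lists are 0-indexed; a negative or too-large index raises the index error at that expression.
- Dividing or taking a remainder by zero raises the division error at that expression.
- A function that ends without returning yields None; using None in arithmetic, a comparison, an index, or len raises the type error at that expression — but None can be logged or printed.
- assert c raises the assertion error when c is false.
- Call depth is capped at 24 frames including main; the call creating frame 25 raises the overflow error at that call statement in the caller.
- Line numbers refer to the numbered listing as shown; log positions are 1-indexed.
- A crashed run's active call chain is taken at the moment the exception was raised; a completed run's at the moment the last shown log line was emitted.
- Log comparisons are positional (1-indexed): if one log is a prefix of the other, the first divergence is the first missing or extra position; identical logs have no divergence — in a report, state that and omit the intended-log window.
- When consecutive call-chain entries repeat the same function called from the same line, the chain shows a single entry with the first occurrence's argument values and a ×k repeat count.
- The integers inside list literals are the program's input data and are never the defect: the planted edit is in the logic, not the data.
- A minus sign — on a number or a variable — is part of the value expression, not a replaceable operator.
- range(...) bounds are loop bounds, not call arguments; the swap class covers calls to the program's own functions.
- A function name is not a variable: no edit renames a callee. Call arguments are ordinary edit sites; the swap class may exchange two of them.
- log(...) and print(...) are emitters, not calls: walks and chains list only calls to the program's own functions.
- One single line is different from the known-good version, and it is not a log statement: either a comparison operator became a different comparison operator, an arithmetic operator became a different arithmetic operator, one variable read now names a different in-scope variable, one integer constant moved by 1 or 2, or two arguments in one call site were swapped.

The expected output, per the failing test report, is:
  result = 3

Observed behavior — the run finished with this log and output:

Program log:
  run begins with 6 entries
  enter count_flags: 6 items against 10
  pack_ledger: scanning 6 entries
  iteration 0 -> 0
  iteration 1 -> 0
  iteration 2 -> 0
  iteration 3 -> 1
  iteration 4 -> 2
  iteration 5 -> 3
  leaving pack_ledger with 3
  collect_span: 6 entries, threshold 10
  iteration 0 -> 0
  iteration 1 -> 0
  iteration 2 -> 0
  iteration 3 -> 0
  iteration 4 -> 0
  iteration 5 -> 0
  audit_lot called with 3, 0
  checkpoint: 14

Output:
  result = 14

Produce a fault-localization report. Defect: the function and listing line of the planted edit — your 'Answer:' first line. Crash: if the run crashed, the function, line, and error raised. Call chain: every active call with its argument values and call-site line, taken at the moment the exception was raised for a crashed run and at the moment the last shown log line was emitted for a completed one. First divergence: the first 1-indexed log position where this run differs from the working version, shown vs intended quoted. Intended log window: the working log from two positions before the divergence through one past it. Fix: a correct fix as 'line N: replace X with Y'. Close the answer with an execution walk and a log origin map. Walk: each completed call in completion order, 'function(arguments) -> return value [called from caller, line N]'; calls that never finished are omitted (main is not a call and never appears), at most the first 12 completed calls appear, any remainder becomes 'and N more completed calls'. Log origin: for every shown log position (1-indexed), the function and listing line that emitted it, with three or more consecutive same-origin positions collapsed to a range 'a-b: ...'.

Answer: the defect is in audit_lot at line 27.
The tell: Position 19 is the first bad log line: 'checkpoint: 14' should read 'checkpoint: 3'.
Call chain: main.
First divergence: at position 19 the run shows 'checkpoint: 14' where the working version logs 'checkpoint: 3'.
Intended log window:
  17: iteration 5 -> 0
  18: audit_lot called with 3, 0
  19: checkpoint: 3
Execution walk:
  pack_ledger([3, 7, 7, 10, 2, 10]) -> 3  [called from count_flags, line 31]
  collect_span([3, 7, 7, 10, 2, 10], 10) -> 0  [called from count_flags, line 32]
  audit_lot(3, 0) -> 14  [called from count_flags, line 33]
  count_flags([3, 7, 7, 10, 2, 10], 10) -> 14  [called from main, line 39]
Log origin:
  1: from main, line 38
  2: from count_flags, line 30
  3: from pack_ledger, line 2
  4-9: from pack_ledger, line 7
  10: from pack_ledger, line 8
  11: from collect_span, line 12
  12-17: from collect_span, line 17
  18: from audit_lot, line 21
  19: from main, line 40
A correct fix: line 27: replace `low` with `rate`.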